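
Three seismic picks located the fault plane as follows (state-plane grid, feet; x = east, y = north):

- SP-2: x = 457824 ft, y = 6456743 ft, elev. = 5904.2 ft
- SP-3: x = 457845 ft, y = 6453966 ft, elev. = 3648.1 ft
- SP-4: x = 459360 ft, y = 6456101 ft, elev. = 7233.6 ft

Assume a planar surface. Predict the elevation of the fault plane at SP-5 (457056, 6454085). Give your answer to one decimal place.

2792.1 ft

Let the plane be z = a·x + b·y + c.
SP-3−SP-2: 21a − 2777b = −2256.1;  SP-4−SP-2: 1536a − 642b = 1329.4.
Solving gives a = 1.208883370, b = 0.821565197.
Then c = 5904.2 − a·457824 − b·6456743 = −5852186.95.
At (457056, 6454085): z = 552527.4 + 5302451.6 − 5852186.95 = 2792.1 ft.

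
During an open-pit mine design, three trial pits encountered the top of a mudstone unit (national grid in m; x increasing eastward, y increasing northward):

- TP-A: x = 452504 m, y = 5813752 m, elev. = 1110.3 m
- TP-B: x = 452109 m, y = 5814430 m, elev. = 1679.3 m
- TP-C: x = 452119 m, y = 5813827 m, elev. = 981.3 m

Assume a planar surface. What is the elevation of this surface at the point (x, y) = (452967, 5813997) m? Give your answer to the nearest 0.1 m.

Two edge vectors: TP-A→TP-B = (-395, 678, 569), TP-A→TP-C = (-385, 75, -129).
Normal n = (TP-A→TP-B) × (TP-A→TP-C) = (-130137, -270020, 231405).
So ∂z/∂x = −n_x/n_z = 0.562377650 and ∂z/∂y = −n_y/n_z = 1.166871934.
Intercept c from TP-A: 1110.3 − 254478.14 − 6783904.04 = −7037271.88.
At (452967, 5813997): z = 254738.5 + 6784189.9 − 7037271.88 = 1656.6 m.

1656.6 m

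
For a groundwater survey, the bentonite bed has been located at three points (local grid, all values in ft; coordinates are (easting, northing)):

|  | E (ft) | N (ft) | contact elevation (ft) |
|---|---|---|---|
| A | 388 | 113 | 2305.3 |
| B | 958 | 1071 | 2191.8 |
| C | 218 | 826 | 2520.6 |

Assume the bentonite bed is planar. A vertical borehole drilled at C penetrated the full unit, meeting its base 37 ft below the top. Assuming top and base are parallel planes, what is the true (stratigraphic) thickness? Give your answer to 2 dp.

Let the plane be z = a·E + b·N + c.
B−A: 570a + 958b = −113.5;  C−A: −170a + 713b = 215.3.
Solving gives a = −0.50448, b = 0.18168.
|∇z| = √(a²+b²) = 0.53619, so dip δ = arctan(0.53619) = 28.20°.
True thickness = vertical thickness × cos δ = 37 × cos 28.20° = 32.61 ft.

32.61 ft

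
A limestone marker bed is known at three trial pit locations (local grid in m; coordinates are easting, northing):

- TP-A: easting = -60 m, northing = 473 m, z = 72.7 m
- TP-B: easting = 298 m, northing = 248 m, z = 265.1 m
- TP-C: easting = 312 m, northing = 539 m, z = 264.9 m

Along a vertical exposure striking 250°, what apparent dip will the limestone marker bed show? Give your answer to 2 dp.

25.69°

Let the plane be z = a·easting + b·northing + c.
TP-B−TP-A: 358a − 225b = 192.4;  TP-C−TP-A: 372a + 66b = 192.2.
Solving gives a = 0.52124, b = −0.02576.
Unit vector along 250° is (sin 250°, cos 250°) = (-0.9397, -0.3420).
Slope in that direction = a·(-0.9397) + b·(-0.3420) = −0.48099.
Apparent dip = arctan|0.48099| = 25.69° (true dip is 27.6°, so apparent ≤ true as expected).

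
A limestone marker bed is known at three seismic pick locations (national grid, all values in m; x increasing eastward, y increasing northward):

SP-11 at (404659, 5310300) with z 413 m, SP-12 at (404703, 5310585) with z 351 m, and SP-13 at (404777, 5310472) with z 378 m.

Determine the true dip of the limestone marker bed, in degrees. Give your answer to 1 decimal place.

12.6°

Two edge vectors: SP-11→SP-12 = (44, 285, -62), SP-11→SP-13 = (118, 172, -35).
Normal n = (SP-11→SP-12) × (SP-11→SP-13) = (689, -5776, -26062).
So ∂z/∂x = −n_x/n_z = 0.02644 and ∂z/∂y = −n_y/n_z = −0.22163.
Gradient magnitude |∇z| = √(a² + b²) = √(0.00070 + 0.04912) = 0.22320.
True dip = arctan(0.22320) = 12.6°, dipping toward N (azimuth ≈ 353°).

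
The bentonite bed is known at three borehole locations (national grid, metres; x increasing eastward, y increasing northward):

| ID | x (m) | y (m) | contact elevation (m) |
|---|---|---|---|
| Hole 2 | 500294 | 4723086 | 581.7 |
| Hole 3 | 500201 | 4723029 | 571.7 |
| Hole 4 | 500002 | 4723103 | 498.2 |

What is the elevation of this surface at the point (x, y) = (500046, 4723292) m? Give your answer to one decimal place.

Let the plane be z = a·x + b·y + c.
Hole 3−Hole 2: −93a − 57b = −10;  Hole 4−Hole 2: −292a + 17b = −83.5.
Solving gives a = 0.270480110, b = −0.265871056.
Then c = 581.7 − a·500294 − b·4723086 = 1120993.99.
At (500046, 4723292): z = 135252.5 − 1255786.6 + 1120993.99 = 459.9 m.

459.9 m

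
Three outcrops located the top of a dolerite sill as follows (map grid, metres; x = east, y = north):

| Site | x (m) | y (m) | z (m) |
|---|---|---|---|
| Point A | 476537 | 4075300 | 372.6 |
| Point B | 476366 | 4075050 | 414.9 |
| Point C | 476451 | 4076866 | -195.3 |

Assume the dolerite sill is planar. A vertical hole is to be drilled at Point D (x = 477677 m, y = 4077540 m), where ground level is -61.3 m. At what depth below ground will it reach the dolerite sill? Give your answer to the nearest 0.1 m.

47.8 m

Two edge vectors: Point A→Point B = (-171, -250, 42.3), Point A→Point C = (-86, 1566, -567.9).
Normal n = (Point A→Point B) × (Point A→Point C) = (75733.2, -100748.7, -289286).
So ∂z/∂x = −n_x/n_z = 0.261793519 and ∂z/∂y = −n_y/n_z = −0.348266767.
Intercept c from Point A: 372.6 − 124754.30 + 1419291.56 = 1294909.86.
At (477677, 4077540): z_contact = 125052.74 − 1420071.67 + 1294909.86 = -109.07 m.
Depth below ground = -61.3 − (-109.07) = 47.8 m.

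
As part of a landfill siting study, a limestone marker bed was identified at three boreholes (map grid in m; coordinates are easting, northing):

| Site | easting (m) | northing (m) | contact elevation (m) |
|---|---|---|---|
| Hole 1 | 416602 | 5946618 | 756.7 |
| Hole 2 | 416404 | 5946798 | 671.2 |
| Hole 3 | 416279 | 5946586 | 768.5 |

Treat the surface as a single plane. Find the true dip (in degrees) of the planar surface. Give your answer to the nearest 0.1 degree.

24.9°

Let the plane be z = a·easting + b·northing + c.
Hole 2−Hole 1: −198a + 180b = −85.5;  Hole 3−Hole 1: −323a − 32b = 11.8.
Solving gives a = 0.00949, b = −0.46456.
Gradient magnitude |∇z| = √(a² + b²) = √(0.00009 + 0.21581) = 0.46466.
True dip = arctan(0.46466) = 24.9°, dipping toward N (azimuth ≈ 359°).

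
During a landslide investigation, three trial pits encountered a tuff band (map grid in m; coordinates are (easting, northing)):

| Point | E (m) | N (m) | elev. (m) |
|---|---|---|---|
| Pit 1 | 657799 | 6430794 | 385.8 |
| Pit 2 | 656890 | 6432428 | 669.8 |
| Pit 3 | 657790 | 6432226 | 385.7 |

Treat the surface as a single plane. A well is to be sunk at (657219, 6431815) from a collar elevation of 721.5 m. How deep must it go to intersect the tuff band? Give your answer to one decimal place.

154.4 m

Let the plane be z = a·E + b·N + c.
Pit 2−Pit 1: −909a + 1634b = 284;  Pit 3−Pit 1: −9a + 1432b = −0.1.
Solving gives a = −0.316128275, b = −0.002056672.
Then c = 385.8 − a·657799 − b·6430794 = 221560.70.
At (657219, 6431815): z_contact = −207765.51 − 13228.13 + 221560.70 = 567.05 m.
Depth below ground = 721.5 − 567.05 = 154.4 m.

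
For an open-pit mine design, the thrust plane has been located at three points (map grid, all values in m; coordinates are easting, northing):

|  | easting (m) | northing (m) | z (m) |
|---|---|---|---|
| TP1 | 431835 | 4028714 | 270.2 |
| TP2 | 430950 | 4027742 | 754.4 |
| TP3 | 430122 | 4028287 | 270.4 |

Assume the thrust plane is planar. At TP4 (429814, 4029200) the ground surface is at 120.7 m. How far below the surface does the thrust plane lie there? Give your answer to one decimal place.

Two edge vectors: TP1→TP2 = (-885, -972, 484.2), TP1→TP3 = (-1713, -427, 0.2).
Normal n = (TP1→TP2) × (TP1→TP3) = (206559, -829257.6, -1287141).
So ∂z/∂easting = −n_x/n_z = 0.160478922 and ∂z/∂northing = −n_y/n_z = −0.644263216.
Intercept c from TP1: 270.2 − 69300.42 + 2595552.24 = 2526522.02.
At (429814, 4029200): z_contact = 68976.09 − 2595865.35 + 2526522.02 = -367.24 m.
Depth below ground = 120.7 − (-367.24) = 487.9 m.

487.9 m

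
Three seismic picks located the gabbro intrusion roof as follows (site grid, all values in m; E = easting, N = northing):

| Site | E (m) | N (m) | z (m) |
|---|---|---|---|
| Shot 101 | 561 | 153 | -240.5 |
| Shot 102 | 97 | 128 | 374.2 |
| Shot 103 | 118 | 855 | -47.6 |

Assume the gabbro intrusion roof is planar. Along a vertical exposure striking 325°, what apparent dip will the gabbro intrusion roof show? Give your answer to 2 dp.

Two edge vectors: Shot 101→Shot 102 = (-464, -25, 614.7), Shot 101→Shot 103 = (-443, 702, 192.9).
Normal n = (Shot 101→Shot 102) × (Shot 101→Shot 103) = (-436341.9, -182806.5, -336803).
So ∂z/∂E = −n_x/n_z = −1.29554 and ∂z/∂N = −n_y/n_z = −0.54277.
Unit vector along 325° is (sin 325°, cos 325°) = (-0.5736, 0.8192).
Slope in that direction = a·(-0.5736) + b·(0.8192) = 0.29848.
Apparent dip = arctan|0.29848| = 16.62° (true dip is 54.6°, so apparent ≤ true as expected).

16.62°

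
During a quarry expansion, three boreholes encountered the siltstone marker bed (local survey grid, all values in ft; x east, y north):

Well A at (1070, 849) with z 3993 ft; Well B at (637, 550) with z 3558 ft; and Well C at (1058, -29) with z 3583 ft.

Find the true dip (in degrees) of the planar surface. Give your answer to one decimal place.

Two edge vectors: Well A→Well B = (-433, -299, -435), Well A→Well C = (-12, -878, -410).
Normal n = (Well A→Well B) × (Well A→Well C) = (-259340, -172310, 376586).
So ∂z/∂x = −n_x/n_z = 0.68866 and ∂z/∂y = −n_y/n_z = 0.45756.
Gradient magnitude |∇z| = √(a² + b²) = √(0.47425 + 0.20936) = 0.82681.
True dip = arctan(0.82681) = 39.6°, dipping toward WSW (azimuth ≈ 236°).

39.6°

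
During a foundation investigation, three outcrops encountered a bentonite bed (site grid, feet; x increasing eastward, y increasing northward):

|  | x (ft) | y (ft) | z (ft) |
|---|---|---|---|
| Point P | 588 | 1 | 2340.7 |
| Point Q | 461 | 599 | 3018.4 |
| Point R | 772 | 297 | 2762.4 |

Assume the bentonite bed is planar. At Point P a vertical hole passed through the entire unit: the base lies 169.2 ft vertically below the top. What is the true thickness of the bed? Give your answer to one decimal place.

Two edge vectors: Point P→Point Q = (-127, 598, 677.7), Point P→Point R = (184, 296, 421.7).
Normal n = (Point P→Point Q) × (Point P→Point R) = (51577.4, 178252.7, -147624).
So ∂z/∂x = −n_x/n_z = 0.34938 and ∂z/∂y = −n_y/n_z = 1.20748.
|∇z| = √(a²+b²) = 1.25701, so dip δ = arctan(1.25701) = 51.50°.
True thickness = vertical thickness × cos δ = 169.2 × cos 51.50° = 105.3 ft.

105.3 ft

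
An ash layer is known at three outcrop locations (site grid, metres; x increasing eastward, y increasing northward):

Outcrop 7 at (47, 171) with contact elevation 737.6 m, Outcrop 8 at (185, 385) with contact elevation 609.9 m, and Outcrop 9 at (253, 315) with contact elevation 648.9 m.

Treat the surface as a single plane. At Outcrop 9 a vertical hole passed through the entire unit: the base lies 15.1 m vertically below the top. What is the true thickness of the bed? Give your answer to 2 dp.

Let the plane be z = a·x + b·y + c.
Outcrop 8−Outcrop 7: 138a + 214b = −127.7;  Outcrop 9−Outcrop 7: 206a + 144b = −88.7.
Solving gives a = −0.02449, b = −0.58094.
|∇z| = √(a²+b²) = 0.58145, so dip δ = arctan(0.58145) = 30.18°.
True thickness = vertical thickness × cos δ = 15.1 × cos 30.18° = 13.05 m.

13.05 m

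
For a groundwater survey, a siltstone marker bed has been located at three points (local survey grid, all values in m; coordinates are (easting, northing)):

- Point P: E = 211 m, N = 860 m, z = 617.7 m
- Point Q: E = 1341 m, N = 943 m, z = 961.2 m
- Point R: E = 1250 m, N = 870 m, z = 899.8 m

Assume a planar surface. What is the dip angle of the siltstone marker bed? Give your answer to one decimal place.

Two edge vectors: Point P→Point Q = (1130, 83, 343.5), Point P→Point R = (1039, 10, 282.1).
Normal n = (Point P→Point Q) × (Point P→Point R) = (19979.3, 38123.5, -74937).
So ∂z/∂E = −n_x/n_z = 0.26661 and ∂z/∂N = −n_y/n_z = 0.50874.
Gradient magnitude |∇z| = √(a² + b²) = √(0.07108 + 0.25882) = 0.57437.
True dip = arctan(0.57437) = 29.9°, dipping toward SSW (azimuth ≈ 208°).

29.9°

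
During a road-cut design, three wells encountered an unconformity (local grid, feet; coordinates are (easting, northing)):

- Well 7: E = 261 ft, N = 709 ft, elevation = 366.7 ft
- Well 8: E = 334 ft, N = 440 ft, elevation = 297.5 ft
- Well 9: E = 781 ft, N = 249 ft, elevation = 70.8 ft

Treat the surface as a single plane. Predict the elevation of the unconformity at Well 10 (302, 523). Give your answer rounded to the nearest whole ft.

Two edge vectors: Well 7→Well 8 = (73, -269, -69.2), Well 7→Well 9 = (520, -460, -295.9).
Normal n = (Well 7→Well 8) × (Well 7→Well 9) = (47765.1, -14383.3, 106300).
So ∂z/∂E = −n_x/n_z = −0.44934 and ∂z/∂N = −n_y/n_z = 0.13531.
Intercept c from Well 7: 366.7 + 117.28 − 95.93 = 388.04.
At (302, 523): z = −135.7 + 70.8 + 388.04 = 323.1 ft.

323 ft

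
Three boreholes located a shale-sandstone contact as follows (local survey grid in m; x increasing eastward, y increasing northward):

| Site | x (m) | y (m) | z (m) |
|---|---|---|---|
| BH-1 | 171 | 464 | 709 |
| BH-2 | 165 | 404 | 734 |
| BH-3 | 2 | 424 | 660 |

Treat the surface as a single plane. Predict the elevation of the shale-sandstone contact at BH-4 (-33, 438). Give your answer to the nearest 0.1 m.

639.7 m

Let the plane be z = a·x + b·y + c.
BH-2−BH-1: −6a − 60b = 25;  BH-3−BH-1: −169a − 40b = −49.
Solving gives a = 0.39798, b = −0.45646.
Then c = 709 − a·171 − b·464 = 852.75.
At (-33, 438): z = −13.1 − 199.9 + 852.75 = 639.7 m.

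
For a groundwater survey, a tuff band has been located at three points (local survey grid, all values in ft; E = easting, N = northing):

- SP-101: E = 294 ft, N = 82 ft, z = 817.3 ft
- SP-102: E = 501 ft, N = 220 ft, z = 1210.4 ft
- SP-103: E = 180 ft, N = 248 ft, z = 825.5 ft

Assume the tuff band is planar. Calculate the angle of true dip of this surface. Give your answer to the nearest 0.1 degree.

57.7°

Let the plane be z = a·E + b·N + c.
SP-102−SP-101: 207a + 138b = 393.1;  SP-103−SP-101: −114a + 166b = 8.2.
Solving gives a = 1.28005, b = 0.92847.
Gradient magnitude |∇z| = √(a² + b²) = √(1.63854 + 0.86206) = 1.58133.
True dip = arctan(1.58133) = 57.7°, dipping toward SW (azimuth ≈ 234°).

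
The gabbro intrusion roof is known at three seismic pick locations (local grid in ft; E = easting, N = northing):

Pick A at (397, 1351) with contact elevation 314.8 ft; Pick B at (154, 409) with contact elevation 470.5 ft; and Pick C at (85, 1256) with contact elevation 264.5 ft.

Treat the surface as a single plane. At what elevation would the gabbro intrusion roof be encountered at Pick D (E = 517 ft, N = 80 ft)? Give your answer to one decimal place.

Two edge vectors: Pick A→Pick B = (-243, -942, 155.7), Pick A→Pick C = (-312, -95, -50.3).
Normal n = (Pick A→Pick B) × (Pick A→Pick C) = (62174.1, -60801.3, -270819).
So ∂z/∂E = −n_x/n_z = 0.229578 and ∂z/∂N = −n_y/n_z = −0.224509.
Intercept c from Pick A: 314.8 − 91.14 + 303.31 = 526.97.
At (517, 80): z = 118.7 − 18.0 + 526.97 = 627.7 ft.

627.7 ft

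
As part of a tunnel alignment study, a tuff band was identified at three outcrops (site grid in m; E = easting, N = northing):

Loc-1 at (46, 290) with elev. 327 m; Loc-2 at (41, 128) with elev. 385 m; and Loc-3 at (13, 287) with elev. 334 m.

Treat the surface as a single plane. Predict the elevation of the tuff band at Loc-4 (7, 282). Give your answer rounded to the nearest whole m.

Let the plane be z = a·E + b·N + c.
Loc-2−Loc-1: −5a − 162b = 58;  Loc-3−Loc-1: −33a − 3b = 7.
Solving gives a = −0.18008, b = −0.35247.
Then c = 327 − a·46 − b·290 = 437.50.
At (7, 282): z = −1.3 − 99.4 + 437.50 = 336.8 m.

337 m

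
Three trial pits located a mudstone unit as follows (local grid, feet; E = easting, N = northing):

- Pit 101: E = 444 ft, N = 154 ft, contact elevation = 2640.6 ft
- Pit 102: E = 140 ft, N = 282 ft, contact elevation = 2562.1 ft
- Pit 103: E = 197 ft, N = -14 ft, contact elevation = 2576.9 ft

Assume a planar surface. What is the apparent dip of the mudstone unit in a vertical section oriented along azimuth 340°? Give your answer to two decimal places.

5.06°

Let the plane be z = a·E + b·N + c.
Pit 102−Pit 101: −304a + 128b = −78.5;  Pit 103−Pit 101: −247a − 168b = −63.7.
Solving gives a = 0.25810, b = −0.00030.
Unit vector along 340° is (sin 340°, cos 340°) = (-0.3420, 0.9397).
Slope in that direction = a·(-0.3420) + b·(0.9397) = −0.08856.
Apparent dip = arctan|0.08856| = 5.06° (true dip is 14.5°, so apparent ≤ true as expected).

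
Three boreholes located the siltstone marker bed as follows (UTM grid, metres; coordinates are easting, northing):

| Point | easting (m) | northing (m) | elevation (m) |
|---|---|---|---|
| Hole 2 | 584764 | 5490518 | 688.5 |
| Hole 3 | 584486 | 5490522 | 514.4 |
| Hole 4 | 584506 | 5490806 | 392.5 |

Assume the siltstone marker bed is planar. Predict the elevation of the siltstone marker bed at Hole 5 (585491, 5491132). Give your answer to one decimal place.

Two edge vectors: Hole 2→Hole 3 = (-278, 4, -174.1), Hole 2→Hole 4 = (-258, 288, -296).
Normal n = (Hole 2→Hole 3) × (Hole 2→Hole 4) = (48956.8, -37370.2, -79032).
So ∂z/∂easting = −n_x/n_z = 0.619455410 and ∂z/∂northing = −n_y/n_z = −0.472848973.
Intercept c from Hole 2: 688.5 − 362235.22 + 2596185.80 = 2234639.07.
At (585491, 5491132): z = 362685.6 − 2596476.1 + 2234639.07 = 848.5 m.

848.5 m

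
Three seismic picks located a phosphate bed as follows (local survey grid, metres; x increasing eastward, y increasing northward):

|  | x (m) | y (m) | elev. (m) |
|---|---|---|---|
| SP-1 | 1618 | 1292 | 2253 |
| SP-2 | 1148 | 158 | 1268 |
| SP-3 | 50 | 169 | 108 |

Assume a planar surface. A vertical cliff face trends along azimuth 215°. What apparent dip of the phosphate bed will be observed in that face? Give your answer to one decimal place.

43.8°

Two edge vectors: SP-1→SP-2 = (-470, -1134, -985), SP-1→SP-3 = (-1568, -1123, -2145).
Normal n = (SP-1→SP-2) × (SP-1→SP-3) = (1326275, 536330, -1250302).
So ∂z/∂x = −n_x/n_z = 1.06076 and ∂z/∂y = −n_y/n_z = 0.42896.
Unit vector along 215° is (sin 215°, cos 215°) = (-0.5736, -0.8192).
Slope in that direction = a·(-0.5736) + b·(-0.8192) = −0.95981.
Apparent dip = arctan|0.95981| = 43.8° (true dip is 48.8°, so apparent ≤ true as expected).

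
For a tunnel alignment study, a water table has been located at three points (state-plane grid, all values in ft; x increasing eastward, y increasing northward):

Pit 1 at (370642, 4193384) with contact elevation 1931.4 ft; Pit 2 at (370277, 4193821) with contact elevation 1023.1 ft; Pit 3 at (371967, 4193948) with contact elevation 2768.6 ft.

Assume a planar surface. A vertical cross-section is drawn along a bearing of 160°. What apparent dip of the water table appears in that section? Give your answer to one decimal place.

55.5°

Two edge vectors: Pit 1→Pit 2 = (-365, 437, -908.3), Pit 1→Pit 3 = (1325, 564, 837.2).
Normal n = (Pit 1→Pit 2) × (Pit 1→Pit 3) = (878137.6, -897919.5, -784885).
So ∂z/∂x = −n_x/n_z = 1.11881 and ∂z/∂y = −n_y/n_z = −1.14401.
Unit vector along 160° is (sin 160°, cos 160°) = (0.3420, -0.9397).
Slope in that direction = a·(0.3420) + b·(-0.9397) = 1.45768.
Apparent dip = arctan|1.45768| = 55.5° (true dip is 58.0°, so apparent ≤ true as expected).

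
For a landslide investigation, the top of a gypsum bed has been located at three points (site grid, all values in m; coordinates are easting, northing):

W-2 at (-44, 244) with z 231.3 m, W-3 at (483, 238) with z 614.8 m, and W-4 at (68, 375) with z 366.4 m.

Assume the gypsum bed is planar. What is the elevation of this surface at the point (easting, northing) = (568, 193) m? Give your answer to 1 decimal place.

658.8 m

Two edge vectors: W-2→W-3 = (527, -6, 383.5), W-2→W-4 = (112, 131, 135.1).
Normal n = (W-2→W-3) × (W-2→W-4) = (-51049.1, -28245.7, 69709).
So ∂z/∂easting = −n_x/n_z = 0.73232 and ∂z/∂northing = −n_y/n_z = 0.40519.
Intercept c from W-2: 231.3 + 32.22 − 98.87 = 164.65.
At (568, 193): z = 416.0 + 78.2 + 164.65 = 658.8 m.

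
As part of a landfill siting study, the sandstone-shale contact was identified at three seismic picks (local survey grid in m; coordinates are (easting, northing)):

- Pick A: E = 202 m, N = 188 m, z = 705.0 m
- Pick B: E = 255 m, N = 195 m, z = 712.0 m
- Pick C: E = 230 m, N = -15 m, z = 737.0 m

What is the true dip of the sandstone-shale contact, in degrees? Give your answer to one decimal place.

Two edge vectors: Pick A→Pick B = (53, 7, 7), Pick A→Pick C = (28, -203, 32).
Normal n = (Pick A→Pick B) × (Pick A→Pick C) = (1645, -1500, -10955).
So ∂z/∂E = −n_x/n_z = 0.15016 and ∂z/∂N = −n_y/n_z = −0.13692.
Gradient magnitude |∇z| = √(a² + b²) = √(0.02255 + 0.01875) = 0.20321.
True dip = arctan(0.20321) = 11.5°, dipping toward NW (azimuth ≈ 312°).

11.5°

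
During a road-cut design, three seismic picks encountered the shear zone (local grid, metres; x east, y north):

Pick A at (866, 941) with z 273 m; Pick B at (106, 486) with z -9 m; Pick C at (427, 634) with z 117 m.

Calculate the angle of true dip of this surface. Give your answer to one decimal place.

Let the plane be z = a·x + b·y + c.
Pick B−Pick A: −760a − 455b = −282;  Pick C−Pick A: −439a − 307b = −156.
Solving gives a = 0.46445, b = −0.15601.
Gradient magnitude |∇z| = √(a² + b²) = √(0.21572 + 0.02434) = 0.48995.
True dip = arctan(0.48995) = 26.1°, dipping toward WNW (azimuth ≈ 289°).

26.1°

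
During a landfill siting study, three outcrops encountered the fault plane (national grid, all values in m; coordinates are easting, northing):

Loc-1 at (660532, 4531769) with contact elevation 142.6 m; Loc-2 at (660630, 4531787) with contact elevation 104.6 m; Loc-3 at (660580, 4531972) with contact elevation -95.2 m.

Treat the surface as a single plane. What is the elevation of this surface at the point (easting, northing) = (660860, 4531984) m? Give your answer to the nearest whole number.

-159 m

Two edge vectors: Loc-1→Loc-2 = (98, 18, -38), Loc-1→Loc-3 = (48, 203, -237.8).
Normal n = (Loc-1→Loc-2) × (Loc-1→Loc-3) = (3433.6, 21480.4, 19030).
So ∂z/∂easting = −n_x/n_z = −0.18043090 and ∂z/∂northing = −n_y/n_z = −1.12876511.
Intercept c from Loc-1: 142.6 + 119180.38 + 5115302.72 = 5234625.71.
At (660860, 4531984): z = −119239.6 − 5115545.4 + 5234625.71 = -159.3 m.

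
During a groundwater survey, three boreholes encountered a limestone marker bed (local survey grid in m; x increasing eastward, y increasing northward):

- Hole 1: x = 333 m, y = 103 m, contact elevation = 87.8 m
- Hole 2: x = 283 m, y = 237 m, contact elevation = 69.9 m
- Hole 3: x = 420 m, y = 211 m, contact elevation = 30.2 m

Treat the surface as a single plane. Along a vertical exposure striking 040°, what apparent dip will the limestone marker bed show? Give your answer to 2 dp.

Let the plane be z = a·x + b·y + c.
Hole 2−Hole 1: −50a + 134b = −17.9;  Hole 3−Hole 1: 87a + 108b = −57.6.
Solving gives a = −0.33915, b = −0.26013.
Unit vector along 040° is (sin 40°, cos 40°) = (0.6428, 0.7660).
Slope in that direction = a·(0.6428) + b·(0.7660) = −0.41727.
Apparent dip = arctan|0.41727| = 22.65° (true dip is 23.1°, so apparent ≤ true as expected).

22.65°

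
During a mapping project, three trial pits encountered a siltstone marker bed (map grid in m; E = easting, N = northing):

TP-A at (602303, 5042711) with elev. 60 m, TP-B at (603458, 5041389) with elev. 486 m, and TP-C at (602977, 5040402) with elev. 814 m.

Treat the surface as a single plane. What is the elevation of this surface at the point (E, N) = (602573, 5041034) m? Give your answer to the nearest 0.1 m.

Let the plane be z = a·E + b·N + c.
TP-B−TP-A: 1155a − 1322b = 426;  TP-C−TP-A: 674a − 2309b = 754.
Solving gives a = −0.007407086, b = −0.328710427.
Then c = 60 − a·602303 − b·5042711 = 1662113.00.
At (602573, 5041034): z = −4463.3 − 1657040.4 + 1662113.00 = 609.2 m.

609.2 m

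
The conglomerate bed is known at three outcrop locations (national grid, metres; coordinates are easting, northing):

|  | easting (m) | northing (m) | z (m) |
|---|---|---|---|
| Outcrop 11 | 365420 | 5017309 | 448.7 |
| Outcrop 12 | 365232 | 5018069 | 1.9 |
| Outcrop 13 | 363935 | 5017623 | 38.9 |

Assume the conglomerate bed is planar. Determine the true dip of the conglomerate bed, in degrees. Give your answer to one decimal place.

Let the plane be z = a·easting + b·northing + c.
Outcrop 12−Outcrop 11: −188a + 760b = −446.8;  Outcrop 13−Outcrop 11: −1485a + 314b = −409.8.
Solving gives a = 0.16002, b = −0.54831.
Gradient magnitude |∇z| = √(a² + b²) = √(0.02561 + 0.30064) = 0.57118.
True dip = arctan(0.57118) = 29.7°, dipping toward NNW (azimuth ≈ 344°).

29.7°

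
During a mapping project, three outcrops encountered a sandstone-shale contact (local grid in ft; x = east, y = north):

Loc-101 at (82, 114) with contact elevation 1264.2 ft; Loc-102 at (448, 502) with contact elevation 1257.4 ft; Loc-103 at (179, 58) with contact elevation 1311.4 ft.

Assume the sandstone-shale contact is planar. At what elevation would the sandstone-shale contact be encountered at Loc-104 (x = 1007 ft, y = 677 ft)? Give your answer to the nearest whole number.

Two edge vectors: Loc-101→Loc-102 = (366, 388, -6.8), Loc-101→Loc-103 = (97, -56, 47.2).
Normal n = (Loc-101→Loc-102) × (Loc-101→Loc-103) = (17932.8, -17934.8, -58132).
So ∂z/∂x = −n_x/n_z = 0.30848 and ∂z/∂y = −n_y/n_z = −0.30852.
Intercept c from Loc-101: 1264.2 − 25.30 + 35.17 = 1274.08.
At (1007, 677): z = 310.6 − 208.9 + 1274.08 = 1375.9 ft.

1376 ft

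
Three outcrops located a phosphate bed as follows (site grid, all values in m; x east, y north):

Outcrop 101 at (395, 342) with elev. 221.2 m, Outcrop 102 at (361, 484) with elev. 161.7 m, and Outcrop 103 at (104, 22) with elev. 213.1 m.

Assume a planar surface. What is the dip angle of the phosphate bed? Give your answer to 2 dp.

Let the plane be z = a·x + b·y + c.
Outcrop 102−Outcrop 101: −34a + 142b = −59.5;  Outcrop 103−Outcrop 101: −291a − 320b = −8.1.
Solving gives a = 0.38677, b = −0.32641.
Gradient magnitude |∇z| = √(a² + b²) = √(0.14959 + 0.10654) = 0.50610.
True dip = arctan(0.50610) = 26.84°, dipping toward NW (azimuth ≈ 310°).

26.84°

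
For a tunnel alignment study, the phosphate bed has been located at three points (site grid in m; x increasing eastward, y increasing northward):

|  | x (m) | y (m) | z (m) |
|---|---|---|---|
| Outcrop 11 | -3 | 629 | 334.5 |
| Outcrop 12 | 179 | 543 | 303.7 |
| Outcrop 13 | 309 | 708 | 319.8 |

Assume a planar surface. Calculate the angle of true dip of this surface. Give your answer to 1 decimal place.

Let the plane be z = a·x + b·y + c.
Outcrop 12−Outcrop 11: 182a − 86b = −30.8;  Outcrop 13−Outcrop 11: 312a + 79b = −14.7.
Solving gives a = −0.08972, b = 0.16826.
Gradient magnitude |∇z| = √(a² + b²) = √(0.00805 + 0.02831) = 0.19069.
True dip = arctan(0.19069) = 10.8°, dipping toward SSE (azimuth ≈ 152°).

10.8°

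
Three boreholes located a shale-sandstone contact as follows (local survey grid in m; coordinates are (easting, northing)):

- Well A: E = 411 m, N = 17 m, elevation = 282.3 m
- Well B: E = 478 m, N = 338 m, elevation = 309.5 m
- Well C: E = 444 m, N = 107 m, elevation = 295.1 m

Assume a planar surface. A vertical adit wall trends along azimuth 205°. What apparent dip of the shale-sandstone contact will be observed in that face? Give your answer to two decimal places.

9.19°

Let the plane be z = a·E + b·N + c.
Well B−Well A: 67a + 321b = 27.2;  Well C−Well A: 33a + 90b = 12.8.
Solving gives a = 0.36397, b = 0.00877.
Unit vector along 205° is (sin 205°, cos 205°) = (-0.4226, -0.9063).
Slope in that direction = a·(-0.4226) + b·(-0.9063) = −0.16177.
Apparent dip = arctan|0.16177| = 9.19° (true dip is 20.0°, so apparent ≤ true as expected).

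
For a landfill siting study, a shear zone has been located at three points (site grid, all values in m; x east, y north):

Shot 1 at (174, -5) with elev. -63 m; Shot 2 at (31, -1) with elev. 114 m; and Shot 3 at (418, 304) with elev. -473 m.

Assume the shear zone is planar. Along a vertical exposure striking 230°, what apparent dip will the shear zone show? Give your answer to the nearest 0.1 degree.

49.6°

Two edge vectors: Shot 1→Shot 2 = (-143, 4, 177), Shot 1→Shot 3 = (244, 309, -410).
Normal n = (Shot 1→Shot 2) × (Shot 1→Shot 3) = (-56333, -15442, -45163).
So ∂z/∂x = −n_x/n_z = −1.24733 and ∂z/∂y = −n_y/n_z = −0.34192.
Unit vector along 230° is (sin 230°, cos 230°) = (-0.7660, -0.6428).
Slope in that direction = a·(-0.7660) + b·(-0.6428) = 1.17529.
Apparent dip = arctan|1.17529| = 49.6° (true dip is 52.3°, so apparent ≤ true as expected).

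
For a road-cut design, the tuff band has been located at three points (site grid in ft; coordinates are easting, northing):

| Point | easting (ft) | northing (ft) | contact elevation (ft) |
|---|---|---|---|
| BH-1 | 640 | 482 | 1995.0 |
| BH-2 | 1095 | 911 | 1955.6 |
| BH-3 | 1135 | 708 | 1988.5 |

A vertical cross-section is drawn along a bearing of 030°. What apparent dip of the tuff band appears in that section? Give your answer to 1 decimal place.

Let the plane be z = a·easting + b·northing + c.
BH-2−BH-1: 455a + 429b = −39.4;  BH-3−BH-1: 495a + 226b = −6.5.
Solving gives a = 0.05584, b = −0.15107.
Unit vector along 030° is (sin 30°, cos 30°) = (0.5000, 0.8660).
Slope in that direction = a·(0.5000) + b·(0.8660) = −0.10291.
Apparent dip = arctan|0.10291| = 5.9° (true dip is 9.1°, so apparent ≤ true as expected).

5.9°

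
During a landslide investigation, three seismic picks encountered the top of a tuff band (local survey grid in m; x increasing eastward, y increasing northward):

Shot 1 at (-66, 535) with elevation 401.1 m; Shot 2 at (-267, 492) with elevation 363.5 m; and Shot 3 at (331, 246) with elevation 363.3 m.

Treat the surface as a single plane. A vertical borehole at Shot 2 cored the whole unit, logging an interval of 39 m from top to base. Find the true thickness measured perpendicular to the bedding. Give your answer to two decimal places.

37.10 m

Let the plane be z = a·x + b·y + c.
Shot 2−Shot 1: −201a − 43b = −37.6;  Shot 3−Shot 1: 397a − 289b = −37.8.
Solving gives a = 0.12295, b = 0.29969.
|∇z| = √(a²+b²) = 0.32393, so dip δ = arctan(0.32393) = 17.95°.
True thickness = vertical thickness × cos δ = 39 × cos 17.95° = 37.10 m.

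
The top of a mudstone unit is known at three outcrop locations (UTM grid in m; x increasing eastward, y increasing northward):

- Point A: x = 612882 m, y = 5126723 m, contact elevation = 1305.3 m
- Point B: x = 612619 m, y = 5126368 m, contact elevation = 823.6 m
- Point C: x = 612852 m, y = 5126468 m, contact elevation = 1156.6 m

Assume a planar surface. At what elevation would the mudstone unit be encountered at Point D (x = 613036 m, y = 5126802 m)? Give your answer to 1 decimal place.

1531.0 m

Let the plane be z = a·x + b·y + c.
Point B−Point A: −263a − 355b = −481.7;  Point C−Point A: −30a − 255b = −148.7.
Solving gives a = 1.241602411, b = 0.437066383.
Then c = 1305.3 − a·612882 − b·5126723 = −3000368.75.
At (613036, 5126802): z = 761147.0 + 2240752.8 − 3000368.75 = 1531.0 m.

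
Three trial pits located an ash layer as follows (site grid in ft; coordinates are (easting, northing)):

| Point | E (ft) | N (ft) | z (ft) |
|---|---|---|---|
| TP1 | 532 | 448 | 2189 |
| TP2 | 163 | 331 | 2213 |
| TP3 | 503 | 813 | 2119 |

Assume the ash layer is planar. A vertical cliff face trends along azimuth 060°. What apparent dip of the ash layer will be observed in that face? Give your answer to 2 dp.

5.69°

Two edge vectors: TP1→TP2 = (-369, -117, 24), TP1→TP3 = (-29, 365, -70).
Normal n = (TP1→TP2) × (TP1→TP3) = (-570, -26526, -138078).
So ∂z/∂E = −n_x/n_z = −0.00413 and ∂z/∂N = −n_y/n_z = −0.19211.
Unit vector along 060° is (sin 60°, cos 60°) = (0.8660, 0.5000).
Slope in that direction = a·(0.8660) + b·(0.5000) = −0.09963.
Apparent dip = arctan|0.09963| = 5.69° (true dip is 10.9°, so apparent ≤ true as expected).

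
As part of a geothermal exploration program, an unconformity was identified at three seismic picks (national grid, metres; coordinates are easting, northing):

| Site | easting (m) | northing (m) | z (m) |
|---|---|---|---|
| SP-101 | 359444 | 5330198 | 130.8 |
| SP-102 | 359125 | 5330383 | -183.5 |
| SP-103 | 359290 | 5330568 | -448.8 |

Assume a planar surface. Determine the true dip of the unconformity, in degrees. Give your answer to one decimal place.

56.8°

Two edge vectors: SP-101→SP-102 = (-319, 185, -314.3), SP-101→SP-103 = (-154, 370, -579.6).
Normal n = (SP-101→SP-102) × (SP-101→SP-103) = (9065, -136490.2, -89540).
So ∂z/∂easting = −n_x/n_z = 0.10124 and ∂z/∂northing = −n_y/n_z = −1.52435.
Gradient magnitude |∇z| = √(a² + b²) = √(0.01025 + 2.32364) = 1.52771.
True dip = arctan(1.52771) = 56.8°, dipping toward N (azimuth ≈ 356°).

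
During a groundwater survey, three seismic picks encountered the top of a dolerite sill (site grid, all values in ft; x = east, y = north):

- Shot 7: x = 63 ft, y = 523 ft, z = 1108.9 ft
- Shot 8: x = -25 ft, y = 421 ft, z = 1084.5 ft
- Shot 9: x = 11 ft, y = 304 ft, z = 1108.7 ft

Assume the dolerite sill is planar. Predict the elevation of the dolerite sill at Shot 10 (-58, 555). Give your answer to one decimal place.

1059.9 ft

Two edge vectors: Shot 7→Shot 8 = (-88, -102, -24.4), Shot 7→Shot 9 = (-52, -219, -0.2).
Normal n = (Shot 7→Shot 8) × (Shot 7→Shot 9) = (-5323.2, 1251.2, 13968).
So ∂z/∂x = −n_x/n_z = 0.38110 and ∂z/∂y = −n_y/n_z = −0.08958.
Intercept c from Shot 7: 1108.9 − 24.01 + 46.85 = 1131.74.
At (-58, 555): z = −22.1 − 49.7 + 1131.74 = 1059.9 ft.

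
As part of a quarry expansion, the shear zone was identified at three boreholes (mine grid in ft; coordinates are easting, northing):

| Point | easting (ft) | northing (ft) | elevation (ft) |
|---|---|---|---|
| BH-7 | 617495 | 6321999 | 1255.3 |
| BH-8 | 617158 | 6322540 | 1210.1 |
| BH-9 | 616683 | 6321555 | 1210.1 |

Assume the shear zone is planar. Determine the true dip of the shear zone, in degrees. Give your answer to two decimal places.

Two edge vectors: BH-7→BH-8 = (-337, 541, -45.2), BH-7→BH-9 = (-812, -444, -45.2).
Normal n = (BH-7→BH-8) × (BH-7→BH-9) = (-44522, 21470, 588920).
So ∂z/∂easting = −n_x/n_z = 0.07560 and ∂z/∂northing = −n_y/n_z = −0.03646.
Gradient magnitude |∇z| = √(a² + b²) = √(0.00572 + 0.00133) = 0.08393.
True dip = arctan(0.08393) = 4.80°, dipping toward WNW (azimuth ≈ 296°).

4.80°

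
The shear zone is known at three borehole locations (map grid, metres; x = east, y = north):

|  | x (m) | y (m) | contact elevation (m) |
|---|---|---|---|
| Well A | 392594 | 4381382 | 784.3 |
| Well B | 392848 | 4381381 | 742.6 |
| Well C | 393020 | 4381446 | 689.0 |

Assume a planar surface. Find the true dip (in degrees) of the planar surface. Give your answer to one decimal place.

22.8°

Let the plane be z = a·x + b·y + c.
Well B−Well A: 254a − 1b = −41.7;  Well C−Well A: 426a + 64b = −95.3.
Solving gives a = −0.16569, b = −0.38616.
Gradient magnitude |∇z| = √(a² + b²) = √(0.02745 + 0.14912) = 0.42021.
True dip = arctan(0.42021) = 22.8°, dipping toward NNE (azimuth ≈ 023°).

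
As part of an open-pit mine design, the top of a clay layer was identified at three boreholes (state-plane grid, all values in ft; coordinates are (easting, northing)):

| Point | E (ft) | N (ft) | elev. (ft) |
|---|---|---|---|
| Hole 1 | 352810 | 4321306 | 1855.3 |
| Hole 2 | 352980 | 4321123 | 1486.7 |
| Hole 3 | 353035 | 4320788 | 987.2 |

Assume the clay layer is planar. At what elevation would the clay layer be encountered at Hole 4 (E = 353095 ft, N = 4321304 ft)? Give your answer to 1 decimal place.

Let the plane be z = a·E + b·N + c.
Hole 2−Hole 1: 170a − 183b = −368.6;  Hole 3−Hole 1: 225a − 518b = −868.1.
Solving gives a = −0.684067399, b = 1.378735203.
Then c = 1855.3 − a·352810 − b·4321306 = −5714735.59.
At (353095, 4321304): z = −241540.8 + 5957933.9 − 5714735.59 = 1657.6 ft.

1657.6 ft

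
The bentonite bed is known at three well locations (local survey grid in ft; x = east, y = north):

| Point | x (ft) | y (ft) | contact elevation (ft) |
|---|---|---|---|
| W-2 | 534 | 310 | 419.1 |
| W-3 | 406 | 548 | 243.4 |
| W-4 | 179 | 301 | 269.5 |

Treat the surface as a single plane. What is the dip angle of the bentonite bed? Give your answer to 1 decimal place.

33.7°

Two edge vectors: W-2→W-3 = (-128, 238, -175.7), W-2→W-4 = (-355, -9, -149.6).
Normal n = (W-2→W-3) × (W-2→W-4) = (-37186.1, 43224.7, 85642).
So ∂z/∂x = −n_x/n_z = 0.43420 and ∂z/∂y = −n_y/n_z = −0.50471.
Gradient magnitude |∇z| = √(a² + b²) = √(0.18853 + 0.25474) = 0.66578.
True dip = arctan(0.66578) = 33.7°, dipping toward NW (azimuth ≈ 319°).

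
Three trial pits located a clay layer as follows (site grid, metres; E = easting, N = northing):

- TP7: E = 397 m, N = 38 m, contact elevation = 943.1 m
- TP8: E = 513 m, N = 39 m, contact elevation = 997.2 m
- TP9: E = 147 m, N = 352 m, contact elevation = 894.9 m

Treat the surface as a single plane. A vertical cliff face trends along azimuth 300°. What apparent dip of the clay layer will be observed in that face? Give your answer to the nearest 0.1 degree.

16.4°

Let the plane be z = a·E + b·N + c.
TP8−TP7: 116a + 1b = 54.1;  TP9−TP7: −250a + 314b = −48.2.
Solving gives a = 0.46451, b = 0.21633.
Unit vector along 300° is (sin 300°, cos 300°) = (-0.8660, 0.5000).
Slope in that direction = a·(-0.8660) + b·(0.5000) = −0.29411.
Apparent dip = arctan|0.29411| = 16.4° (true dip is 27.1°, so apparent ≤ true as expected).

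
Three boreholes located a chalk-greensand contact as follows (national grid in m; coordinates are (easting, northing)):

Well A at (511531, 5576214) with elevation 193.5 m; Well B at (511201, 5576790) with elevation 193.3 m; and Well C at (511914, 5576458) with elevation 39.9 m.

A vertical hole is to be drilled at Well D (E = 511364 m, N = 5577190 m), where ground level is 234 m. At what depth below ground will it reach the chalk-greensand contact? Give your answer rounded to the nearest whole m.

156 m

Two edge vectors: Well A→Well B = (-330, 576, -0.2), Well A→Well C = (383, 244, -153.6).
Normal n = (Well A→Well B) × (Well A→Well C) = (-88424.8, -50764.6, -301128).
So ∂z/∂E = −n_x/n_z = −0.29364523 and ∂z/∂N = −n_y/n_z = −0.16858147.
Intercept c from Well A: 193.5 + 150208.64 + 940046.34 = 1090448.47.
At (511364, 5577190): z_contact = −150159.6 − 940210.9 + 1090448.47 = 78.0 m.
Depth below ground = 234 − 78.0 = 156 m.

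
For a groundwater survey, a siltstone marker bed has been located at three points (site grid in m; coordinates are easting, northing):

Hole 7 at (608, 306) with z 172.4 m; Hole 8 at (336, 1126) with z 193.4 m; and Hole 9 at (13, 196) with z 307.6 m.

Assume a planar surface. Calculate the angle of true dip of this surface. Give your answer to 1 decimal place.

Two edge vectors: Hole 7→Hole 8 = (-272, 820, 21), Hole 7→Hole 9 = (-595, -110, 135.2).
Normal n = (Hole 7→Hole 8) × (Hole 7→Hole 9) = (113174, 24279.4, 517820).
So ∂z/∂easting = −n_x/n_z = −0.21856 and ∂z/∂northing = −n_y/n_z = −0.04689.
Gradient magnitude |∇z| = √(a² + b²) = √(0.04777 + 0.00220) = 0.22353.
True dip = arctan(0.22353) = 12.6°, dipping toward ENE (azimuth ≈ 078°).

12.6°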